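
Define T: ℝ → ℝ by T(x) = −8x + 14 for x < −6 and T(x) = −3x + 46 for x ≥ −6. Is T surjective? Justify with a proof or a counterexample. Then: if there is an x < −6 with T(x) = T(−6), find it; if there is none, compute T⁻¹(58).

-25/4

Both pieces are strictly decreasing (slopes −8 and −3), so each is injective on its own interval.
The left piece maps (−∞, −6) onto (62, ∞); the right piece maps [−6, ∞) onto (−∞, 64].
The union (62, ∞) ∪ (−∞, 64] covers ℝ, so T is surjective.
For the follow-up: the images overlap, so an x < −6 with T(x) = T(−6) exists. T(−6) = 64; solving −8x + 14 = 64 for x < −6 gives x = (64 − 14)/(−8) = −25/4.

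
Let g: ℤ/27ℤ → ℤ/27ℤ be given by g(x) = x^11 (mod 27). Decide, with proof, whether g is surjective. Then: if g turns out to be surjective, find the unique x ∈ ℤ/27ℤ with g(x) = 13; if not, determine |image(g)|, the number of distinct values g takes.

19

g(0) = 0^11 = 0.
g(3): Repeated squaring mod 27: 3^1 ≡ 3, 3^2 ≡ 3² = 9, 3^4 ≡ 9² = 81 ≡ 0, 3^8 ≡ 0² = 0. Since 11 = 8 + 2 + 1, 3^11 ≡ 0·9·3: 0·9 = 0, then 0·3 = 0. So 3^11 ≡ 0 (mod 27).
So g(0) = g(3) = 0 while 0 ≠ 3, hence g is not injective.
A non-injective map from the 27-element set ℤ/27ℤ to itself takes at most 26 distinct values, so it cannot be surjective. Hence g is not surjective.
Since g is not surjective, we determine |image(g)|. Computing x^11 mod 27 for each x (by repeated squaring, reducing mod 27 at every step), the values g(0), g(1), …, g(26) are: 0, 1, 23, 0, 16, 2, 0, 22, 17, 0, 19, 14, 0, 7, 20, 0, 13, 8, 0, 10, 5, 0, 25, 11, 0, 4, 26.
The distinct values are {0, 1, 2, 4, 5, 7, 8, 10, 11, 13, 14, 16, 17, 19, 20, 22, 23, 25, 26}; there are 19 of them.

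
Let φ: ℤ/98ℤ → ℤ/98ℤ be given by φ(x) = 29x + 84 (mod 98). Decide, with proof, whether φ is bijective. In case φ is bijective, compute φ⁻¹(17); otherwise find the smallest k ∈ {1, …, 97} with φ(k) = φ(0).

By definition, φ is injective if φ(s) = φ(t) implies s = t.
Suppose φ(s) = φ(t) in ℤ/98ℤ. Then 29s + 84 ≡ 29t + 84 (mod 98), hence 29(s − t) ≡ 0 (mod 98).
Since gcd(29, 98) = 1, 29 is invertible modulo 98, therefore s − t ≡ 0 (mod 98), i.e. s = t.
We now compute 29⁻¹ mod 98 explicitly. Euclid's algorithm: 98 = 3·29 + 11, 29 = 2·11 + 7, 11 = 1·7 + 4, 7 = 1·4 + 3, 4 = 1·3 + 1; back-substituting gives 1 = 71·29 − 21·98, so 29⁻¹ ≡ 71 (mod 98).
For any y ∈ ℤ/98ℤ, x = 71(y − 84) mod 98 satisfies φ(x) = 29·71(y − 84) + 84 ≡ y (since 29·71 ≡ 1 mod 98). So every y has a preimage.
Thus φ is bijective.
Since φ is bijective, we find φ⁻¹(17): we need 29x ≡ 17 − 84 ≡ 31 (mod 98). Using 29⁻¹ = 71: x ≡ 71·31 = 2201 = 22·98 + 45, so x = 45.
Check: φ(45) = 29·45 + 84 = 1389 = 14·98 + 17 ≡ 17 (mod 98).

45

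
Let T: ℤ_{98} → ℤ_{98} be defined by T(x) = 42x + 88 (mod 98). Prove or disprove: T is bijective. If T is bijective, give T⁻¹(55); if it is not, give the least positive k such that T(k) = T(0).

Recall that injectivity means: for all s, t in the domain, T(s) = T(t) implies s = t.
We have gcd(42, 98) = 14 > 1. Taking s = 0 and t = 7: T(0) = 88 and T(7) = 42·7 + 88 = 382 ≡ 88 (mod 98).
So T(0) = T(7) while 0 ≠ 7, hence T is not injective, hence not bijective.
Since T is not bijective, we find the least positive k with T(k) = T(0): this means 42k ≡ 0 (mod 98), i.e. 98 ∣ 42k. Since gcd(42, 98) = 14, dividing through by 14 this holds exactly when 7 ∣ 3k, and as gcd(3, 7) = 1, exactly when 7 ∣ k.
The smallest positive such k is 7.

7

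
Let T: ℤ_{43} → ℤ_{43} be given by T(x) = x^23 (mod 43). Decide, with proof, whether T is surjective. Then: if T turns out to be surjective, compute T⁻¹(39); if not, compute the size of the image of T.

Since 43 is prime, the nonzero elements of ℤ_{43} form a cyclic group of order 42.
As gcd(23, 42) = 1, raising to the 23rd power is a bijection on this group: if s^23 ≡ t^23 then (st^{−1})^23 = 1, and the only element of order dividing gcd(23, 42) = 1 is 1, so s = t.
With T(0) = 0 this makes T injective on all of ℤ_{43}, hence bijective (finite equal-size domain and codomain). In particular T is surjective.
Since T is surjective, we find the preimage of 39. The inverse of x ↦ x^23 on (ℤ_{43})^× is x ↦ x^11, because 23·11 = 253 = 6·42 + 1 ≡ 1 (mod 42) and x^{42} = 1 for x ≠ 0 (Fermat). So T⁻¹(39) = 39^11 mod 43.
Repeated squaring mod 43: 39^1 ≡ 39, 39^2 ≡ 39² = 1521 ≡ 16, 39^4 ≡ 16² = 256 ≡ 41, 39^8 ≡ 41² = 1681 ≡ 4. Since 11 = 8 + 2 + 1, 39^11 ≡ 4·16·39: 4·16 = 64 ≡ 21, then 21·39 = 819 ≡ 2. So 39^11 ≡ 2 (mod 43).
Hence T⁻¹(39) = 2.

2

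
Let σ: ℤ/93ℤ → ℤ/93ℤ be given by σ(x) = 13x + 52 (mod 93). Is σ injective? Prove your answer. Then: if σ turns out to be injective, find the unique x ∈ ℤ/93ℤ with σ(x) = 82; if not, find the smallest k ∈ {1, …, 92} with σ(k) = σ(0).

81

Suppose σ(u) = σ(v) in ℤ/93ℤ. Then 13u + 52 ≡ 13v + 52 (mod 93), thus 13(u − v) ≡ 0 (mod 93).
Since gcd(13, 93) = 1, 13 is invertible modulo 93, hence u − v ≡ 0 (mod 93), i.e. u = v.
Therefore σ is injective.
We now compute 13⁻¹ mod 93 explicitly. Euclid's algorithm: 93 = 7·13 + 2, 13 = 6·2 + 1; back-substituting gives 1 = 43·13 − 6·93, so 13⁻¹ ≡ 43 (mod 93).
Since σ is injective, we compute σ⁻¹(82): solve 13x + 52 ≡ 82 (mod 93), i.e. 13x ≡ 30 (mod 93).
Multiplying by 13⁻¹ = 43 gives x ≡ 43·30 = 1290 = 13·93 + 81 ≡ 81 (mod 93).
Check: σ(81) = 13·81 + 52 = 1105 = 11·93 + 82 ≡ 82 (mod 93).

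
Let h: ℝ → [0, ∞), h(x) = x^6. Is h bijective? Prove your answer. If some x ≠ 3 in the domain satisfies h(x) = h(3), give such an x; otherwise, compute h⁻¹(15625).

-3

h(3) = 729 = (−3)^6 = h(−3) (since 6 is even), with 3 ≠ −3. So h is not injective, hence not bijective.
For the follow-up, such an x exists: taking x = −3 ∈ ℝ gives h(−3) = 729 = h(3) with −3 ≠ 3.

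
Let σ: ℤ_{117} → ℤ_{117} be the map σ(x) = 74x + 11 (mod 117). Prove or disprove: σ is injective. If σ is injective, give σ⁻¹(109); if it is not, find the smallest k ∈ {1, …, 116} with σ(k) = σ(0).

If σ(u) = σ(v), then 74u ≡ 74v (mod 117). Because gcd(74, 117) = 1, we may cancel 74 to get u ≡ v (mod 117).
Thus σ is injective.
We now compute 74⁻¹ mod 117 explicitly. Euclid's algorithm: 117 = 1·74 + 43, 74 = 1·43 + 31, 43 = 1·31 + 12, 31 = 2·12 + 7, 12 = 1·7 + 5, 7 = 1·5 + 2, 5 = 2·2 + 1; back-substituting gives 1 = 68·74 − 43·117, so 74⁻¹ ≡ 68 (mod 117).
Since σ is injective, we compute σ⁻¹(109): solve 74x + 11 ≡ 109 (mod 117), i.e. 74x ≡ 98 (mod 117).
Multiplying by 74⁻¹ = 68 gives x ≡ 68·98 = 6664 = 56·117 + 112 ≡ 112 (mod 117).
Check: σ(112) = 74·112 + 11 = 8299 = 70·117 + 109 ≡ 109 (mod 117).

112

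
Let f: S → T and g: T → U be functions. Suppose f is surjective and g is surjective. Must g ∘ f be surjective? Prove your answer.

Let c ∈ U. Since g is surjective, there is b ∈ T with g(b) = c. Since f is surjective, there is a ∈ S with f(a) = b.
Then (g ∘ f)(a) = g(b) = c. Thus g ∘ f is surjective.

surjective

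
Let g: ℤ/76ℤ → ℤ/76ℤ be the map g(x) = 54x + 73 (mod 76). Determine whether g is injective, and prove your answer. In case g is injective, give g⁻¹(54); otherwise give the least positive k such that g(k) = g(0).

We have gcd(54, 76) = 2 > 1. Taking a = 0 and b = 38: g(0) = 73 and g(38) = 54·38 + 73 = 2125 ≡ 73 (mod 76).
So g(0) = g(38) while 0 ≠ 38, so g is not injective.
Since g is not injective, we find the least positive k with g(k) = g(0): this means 54k ≡ 0 (mod 76), i.e. 76 ∣ 54k. Since gcd(54, 76) = 2, dividing through by 2 this holds exactly when 38 ∣ 27k, and as gcd(27, 38) = 1, exactly when 38 ∣ k.
The smallest positive such k is 38.

38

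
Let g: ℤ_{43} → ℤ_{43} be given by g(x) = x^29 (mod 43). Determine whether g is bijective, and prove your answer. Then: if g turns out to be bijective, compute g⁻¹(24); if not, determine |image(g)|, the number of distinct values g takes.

Since 43 is prime, the nonzero elements of ℤ_{43} form a cyclic group of order 42.
As gcd(29, 42) = 1, raising to the 29th power is a bijection on this group: if s^29 ≡ t^29 then (st^{−1})^29 = 1, and the only element of order dividing gcd(29, 42) = 1 is 1, so s = t.
With g(0) = 0 this makes g injective on all of ℤ_{43}, hence bijective (finite equal-size domain and codomain). In particular g is bijective.
Since g is bijective, we find the preimage of 24. The inverse of x ↦ x^29 on (ℤ_{43})^× is x ↦ x^29, because 29·29 = 841 = 20·42 + 1 ≡ 1 (mod 42) and x^{42} = 1 for x ≠ 0 (Fermat). So g⁻¹(24) = 24^29 mod 43.
Repeated squaring mod 43: 24^1 ≡ 24, 24^2 ≡ 24² = 576 ≡ 17, 24^4 ≡ 17² = 289 ≡ 31, 24^8 ≡ 31² = 961 ≡ 15, 24^16 ≡ 15² = 225 ≡ 10. Since 29 = 16 + 8 + 4 + 1, 24^29 ≡ 10·15·31·24: 10·15 = 150 ≡ 21, then 21·31 = 651 ≡ 6, then 6·24 = 144 ≡ 15. So 24^29 ≡ 15 (mod 43).
Hence g⁻¹(24) = 15.

15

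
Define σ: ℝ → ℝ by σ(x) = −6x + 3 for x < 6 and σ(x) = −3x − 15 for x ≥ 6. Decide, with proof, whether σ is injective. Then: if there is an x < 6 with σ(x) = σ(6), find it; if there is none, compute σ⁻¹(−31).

Both pieces are strictly decreasing (slopes −6 and −3), so each is injective on its own interval.
The left piece maps (−∞, 6) onto (−33, ∞); the right piece maps [6, ∞) onto (−∞, −33].
These images are disjoint, so no value is attained by both pieces. Hence σ is injective.
Because the two images are disjoint, no x < 6 has σ(x) = σ(6), so we compute σ⁻¹(−31): −31 lies in (−33, ∞), so solve −6x + 3 = −31: x = (−31 − 3)/(−6) = 17/3.

17/3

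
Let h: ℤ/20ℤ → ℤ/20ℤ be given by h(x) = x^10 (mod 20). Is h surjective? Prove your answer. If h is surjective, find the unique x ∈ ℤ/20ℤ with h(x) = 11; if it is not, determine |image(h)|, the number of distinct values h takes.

6

h(4): Repeated squaring mod 20: 4^1 ≡ 4, 4^2 ≡ 4² = 16, 4^4 ≡ 16² = 256 ≡ 16, 4^8 ≡ 16² = 256 ≡ 16. Since 10 = 8 + 2, 4^10 ≡ 16·16: 16·16 = 256 ≡ 16. So 4^10 ≡ 16 (mod 20).
h(6): Repeated squaring mod 20: 6^1 ≡ 6, 6^2 ≡ 6² = 36 ≡ 16, 6^4 ≡ 16² = 256 ≡ 16, 6^8 ≡ 16² = 256 ≡ 16. Since 10 = 8 + 2, 6^10 ≡ 16·16: 16·16 = 256 ≡ 16. So 6^10 ≡ 16 (mod 20).
So h(4) = h(6) = 16 while 4 ≠ 6, so h is not injective.
A non-injective map from the 20-element set ℤ/20ℤ to itself takes at most 19 distinct values, so it cannot be surjective. Therefore h is not surjective.
Since h is not surjective, we determine |image(h)|. Computing x^10 mod 20 for each x (by repeated squaring, reducing mod 20 at every step), the values h(0), h(1), …, h(19) are: 0, 1, 4, 9, 16, 5, 16, 9, 4, 1, 0, 1, 4, 9, 16, 5, 16, 9, 4, 1.
The distinct values are {0, 1, 4, 5, 9, 16}; there are 6 of them.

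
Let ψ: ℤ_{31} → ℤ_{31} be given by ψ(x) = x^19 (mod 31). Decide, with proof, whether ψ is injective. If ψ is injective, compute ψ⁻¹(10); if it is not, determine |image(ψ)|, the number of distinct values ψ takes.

Since 31 is prime, the nonzero elements of ℤ_{31} form a cyclic group of order 30.
As gcd(19, 30) = 1, raising to the 19th power is a bijection on this group: if a^19 ≡ b^19 then (ab^{−1})^19 = 1, and the only element of order dividing gcd(19, 30) = 1 is 1, so a = b.
With ψ(0) = 0 this makes ψ injective on all of ℤ_{31}, hence bijective (finite equal-size domain and codomain). In particular ψ is injective.
Since ψ is injective, we find the preimage of 10. The inverse of x ↦ x^19 on (ℤ_{31})^× is x ↦ x^19, because 19·19 = 361 = 12·30 + 1 ≡ 1 (mod 30) and x^{30} = 1 for x ≠ 0 (Fermat). So ψ⁻¹(10) = 10^19 mod 31.
Repeated squaring mod 31: 10^1 ≡ 10, 10^2 ≡ 10² = 100 ≡ 7, 10^4 ≡ 7² = 49 ≡ 18, 10^8 ≡ 18² = 324 ≡ 14, 10^16 ≡ 14² = 196 ≡ 10. Since 19 = 16 + 2 + 1, 10^19 ≡ 10·7·10: 10·7 = 70 ≡ 8, then 8·10 = 80 ≡ 18. So 10^19 ≡ 18 (mod 31).
Hence ψ⁻¹(10) = 18.

18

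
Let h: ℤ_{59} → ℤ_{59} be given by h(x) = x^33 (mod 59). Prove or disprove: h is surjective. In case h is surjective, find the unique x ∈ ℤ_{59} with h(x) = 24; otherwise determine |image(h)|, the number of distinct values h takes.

Since 59 is prime, the nonzero elements of ℤ_{59} form a cyclic group of order 58.
As gcd(33, 58) = 1, raising to the 33rd power is a bijection on this group: if a^33 ≡ b^33 then (ab^{−1})^33 = 1, and the only element of order dividing gcd(33, 58) = 1 is 1, so a = b.
With h(0) = 0 this makes h injective on all of ℤ_{59}, hence bijective (finite equal-size domain and codomain). In particular h is surjective.
Since h is surjective, we find the preimage of 24. The inverse of x ↦ x^33 on (ℤ_{59})^× is x ↦ x^51, because 33·51 = 1683 = 29·58 + 1 ≡ 1 (mod 58) and x^{58} = 1 for x ≠ 0 (Fermat). So h⁻¹(24) = 24^51 mod 59.
Repeated squaring mod 59: 24^1 ≡ 24, 24^2 ≡ 24² = 576 ≡ 45, 24^4 ≡ 45² = 2025 ≡ 19, 24^8 ≡ 19² = 361 ≡ 7, 24^16 ≡ 7² = 49, 24^32 ≡ 49² = 2401 ≡ 41. Since 51 = 32 + 16 + 2 + 1, 24^51 ≡ 41·49·45·24: 41·49 = 2009 ≡ 3, then 3·45 = 135 ≡ 17, then 17·24 = 408 ≡ 54. So 24^51 ≡ 54 (mod 59).
Hence h⁻¹(24) = 54.

54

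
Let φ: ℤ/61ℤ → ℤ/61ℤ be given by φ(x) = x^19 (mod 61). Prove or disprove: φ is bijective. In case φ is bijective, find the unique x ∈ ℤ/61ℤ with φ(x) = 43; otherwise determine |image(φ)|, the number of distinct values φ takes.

55

Since 61 is prime, the nonzero elements of ℤ/61ℤ form a cyclic group of order 60.
As gcd(19, 60) = 1, raising to the 19th power is a bijection on this group: if s^19 ≡ t^19 then (st^{−1})^19 = 1, and the only element of order dividing gcd(19, 60) = 1 is 1, so s = t.
With φ(0) = 0 this makes φ injective on all of ℤ/61ℤ, hence bijective (finite equal-size domain and codomain). In particular φ is bijective.
Since φ is bijective, we find the preimage of 43. The inverse of x ↦ x^19 on (ℤ/61ℤ)^× is x ↦ x^19, because 19·19 = 361 = 6·60 + 1 ≡ 1 (mod 60) and x^{60} = 1 for x ≠ 0 (Fermat). So φ⁻¹(43) = 43^19 mod 61.
Repeated squaring mod 61: 43^1 ≡ 43, 43^2 ≡ 43² = 1849 ≡ 19, 43^4 ≡ 19² = 361 ≡ 56, 43^8 ≡ 56² = 3136 ≡ 25, 43^16 ≡ 25² = 625 ≡ 15. Since 19 = 16 + 2 + 1, 43^19 ≡ 15·19·43: 15·19 = 285 ≡ 41, then 41·43 = 1763 ≡ 55. So 43^19 ≡ 55 (mod 61).
Hence φ⁻¹(43) = 55.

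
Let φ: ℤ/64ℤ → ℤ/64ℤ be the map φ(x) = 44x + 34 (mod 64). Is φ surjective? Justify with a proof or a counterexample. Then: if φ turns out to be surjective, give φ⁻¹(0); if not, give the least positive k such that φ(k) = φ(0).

Recall that φ is surjective if every y in the codomain equals φ(x) for some x in the domain.
Since gcd(44, 64) = 4, we have 44x ≡ 0 (mod 4) for all x, so φ(x) ≡ 2 (mod 4).
But 0 ≢ 2 (mod 4), so 0 ∈ ℤ/64ℤ has no preimage. Hence φ is not surjective.
Since φ is not surjective, we find the least positive k with φ(k) = φ(0): this means 44k ≡ 0 (mod 64), i.e. 64 ∣ 44k. Since gcd(44, 64) = 4, dividing through by 4 this holds exactly when 16 ∣ 11k, and as gcd(11, 16) = 1, exactly when 16 ∣ k.
The smallest positive such k is 16.

16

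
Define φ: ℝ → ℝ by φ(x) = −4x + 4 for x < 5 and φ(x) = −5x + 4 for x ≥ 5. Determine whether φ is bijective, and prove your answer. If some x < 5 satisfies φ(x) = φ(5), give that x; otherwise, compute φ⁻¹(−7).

11/4

Both pieces are strictly decreasing (slopes −4 and −5), so each is injective on its own interval.
The left piece maps (−∞, 5) onto (−16, ∞); the right piece maps [5, ∞) onto (−∞, −21].
The images leave a gap (−16 has no preimage), so φ is not surjective, hence not bijective.
Because the two images are disjoint, no x < 5 has φ(x) = φ(5), so we compute φ⁻¹(−7): −7 lies in (−16, ∞), so solve −4x + 4 = −7: x = (−7 − 4)/(−4) = 11/4.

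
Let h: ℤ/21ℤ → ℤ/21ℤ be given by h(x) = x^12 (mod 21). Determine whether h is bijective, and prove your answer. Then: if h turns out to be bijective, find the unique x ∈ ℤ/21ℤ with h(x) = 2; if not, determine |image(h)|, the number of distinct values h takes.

h(1) = 1^12 = 1.
h(2): Repeated squaring mod 21: 2^1 ≡ 2, 2^2 ≡ 2² = 4, 2^4 ≡ 4² = 16, 2^8 ≡ 16² = 256 ≡ 4. Since 12 = 8 + 4, 2^12 ≡ 4·16: 4·16 = 64 ≡ 1. So 2^12 ≡ 1 (mod 21).
So h(1) = h(2) = 1 while 1 ≠ 2, therefore h is not injective, hence not bijective.
Since h is not bijective, we determine |image(h)|. Computing x^12 mod 21 for each x (by repeated squaring, reducing mod 21 at every step), the values h(0), h(1), …, h(20) are: 0, 1, 1, 15, 1, 1, 15, 7, 1, 15, 1, 1, 15, 1, 7, 15, 1, 1, 15, 1, 1.
The distinct values are {0, 1, 7, 15}; there are 4 of them.

4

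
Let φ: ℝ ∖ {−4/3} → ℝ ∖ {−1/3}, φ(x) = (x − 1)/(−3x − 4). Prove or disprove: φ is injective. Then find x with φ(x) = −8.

Suppose φ(s) = φ(t). Cross-multiplying: (s − 1)(−3t − 4) = (t − 1)(−3s − 4).
Expanding both sides and cancelling the symmetric terms leaves −7·(s − t) = 0. Since −7 ≠ 0, s = t. Therefore φ is injective.
Solving φ(x) = −8: cross-multiplying gives x − 1 = −8(−3x − 4), which rearranges to −23x = 33, so x = −33/23.

-33/23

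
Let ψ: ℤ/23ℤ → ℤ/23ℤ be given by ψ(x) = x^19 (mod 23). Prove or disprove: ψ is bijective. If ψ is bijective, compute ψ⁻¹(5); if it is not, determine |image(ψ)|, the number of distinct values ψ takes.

17

Since 23 is prime, the nonzero elements of ℤ/23ℤ form a cyclic group of order 22.
As gcd(19, 22) = 1, raising to the 19th power is a bijection on this group: if x_1^19 ≡ x_2^19 then (x_1x_2^{−1})^19 = 1, and the only element of order dividing gcd(19, 22) = 1 is 1, so x_1 = x_2.
With ψ(0) = 0 this makes ψ injective on all of ℤ/23ℤ, hence bijective (finite equal-size domain and codomain). In particular ψ is bijective.
Since ψ is bijective, we find the preimage of 5. The inverse of x ↦ x^19 on (ℤ/23ℤ)^× is x ↦ x^7, because 19·7 = 133 = 6·22 + 1 ≡ 1 (mod 22) and x^{22} = 1 for x ≠ 0 (Fermat). So ψ⁻¹(5) = 5^7 mod 23.
Repeated squaring mod 23: 5^1 ≡ 5, 5^2 ≡ 5² = 25 ≡ 2, 5^4 ≡ 2² = 4. Since 7 = 4 + 2 + 1, 5^7 ≡ 4·2·5: 4·2 = 8, then 8·5 = 40 ≡ 17. So 5^7 ≡ 17 (mod 23).
Hence ψ⁻¹(5) = 17.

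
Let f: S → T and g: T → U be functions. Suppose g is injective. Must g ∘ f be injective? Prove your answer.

No. Take S = {1, 2}, T = U = {1, 2, 3}, f(1) = f(2) = 1, and g = identity (injective).
Then (g ∘ f)(1) = (g ∘ f)(2) = 1 with 1 ≠ 2, so g ∘ f is not injective.

not injective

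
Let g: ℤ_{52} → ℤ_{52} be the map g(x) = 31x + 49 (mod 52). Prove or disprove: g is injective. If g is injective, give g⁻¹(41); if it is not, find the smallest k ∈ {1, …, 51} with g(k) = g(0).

If g(s) = g(t), then 31s ≡ 31t (mod 52). Because gcd(31, 52) = 1, we may cancel 31 to get s ≡ t (mod 52).
Hence g is injective.
We now compute 31⁻¹ mod 52 explicitly. Euclid's algorithm: 52 = 1·31 + 21, 31 = 1·21 + 10, 21 = 2·10 + 1; back-substituting gives 1 = 47·31 − 28·52, so 31⁻¹ ≡ 47 (mod 52).
Since g is injective, we find g⁻¹(41): we need 31x ≡ 41 − 49 ≡ 44 (mod 52). Using 31⁻¹ = 47: x ≡ 47·44 = 2068 = 39·52 + 40, so x = 40.
Check: g(40) = 31·40 + 49 = 1289 = 24·52 + 41 ≡ 41 (mod 52).

40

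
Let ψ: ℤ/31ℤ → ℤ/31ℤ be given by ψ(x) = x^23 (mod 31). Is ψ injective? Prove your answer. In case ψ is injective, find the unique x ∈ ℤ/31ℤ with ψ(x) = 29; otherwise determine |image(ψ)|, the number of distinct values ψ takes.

27

Since 31 is prime, the nonzero elements of ℤ/31ℤ form a cyclic group of order 30.
As gcd(23, 30) = 1, raising to the 23rd power is a bijection on this group: if a^23 ≡ b^23 then (ab^{−1})^23 = 1, and the only element of order dividing gcd(23, 30) = 1 is 1, so a = b.
With ψ(0) = 0 this makes ψ injective on all of ℤ/31ℤ, hence bijective (finite equal-size domain and codomain). In particular ψ is injective.
Since ψ is injective, we find the preimage of 29. The inverse of x ↦ x^23 on (ℤ/31ℤ)^× is x ↦ x^17, because 23·17 = 391 = 13·30 + 1 ≡ 1 (mod 30) and x^{30} = 1 for x ≠ 0 (Fermat). So ψ⁻¹(29) = 29^17 mod 31.
Repeated squaring mod 31: 29^1 ≡ 29, 29^2 ≡ 29² = 841 ≡ 4, 29^4 ≡ 4² = 16, 29^8 ≡ 16² = 256 ≡ 8, 29^16 ≡ 8² = 64 ≡ 2. Since 17 = 16 + 1, 29^17 ≡ 2·29: 2·29 = 58 ≡ 27. So 29^17 ≡ 27 (mod 31).
Hence ψ⁻¹(29) = 27.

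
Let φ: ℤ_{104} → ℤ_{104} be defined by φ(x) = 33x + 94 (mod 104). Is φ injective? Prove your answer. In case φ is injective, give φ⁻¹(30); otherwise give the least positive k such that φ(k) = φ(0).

If φ(s) = φ(t), then 33s ≡ 33t (mod 104). Because gcd(33, 104) = 1, we may cancel 33 to get s ≡ t (mod 104).
Therefore φ is injective.
We now compute 33⁻¹ mod 104 explicitly. Euclid's algorithm: 104 = 3·33 + 5, 33 = 6·5 + 3, 5 = 1·3 + 2, 3 = 1·2 + 1; back-substituting gives 1 = 41·33 − 13·104, so 33⁻¹ ≡ 41 (mod 104).
Since φ is injective, we compute φ⁻¹(30): solve 33x + 94 ≡ 30 (mod 104), i.e. 33x ≡ 40 (mod 104).
Multiplying by 33⁻¹ = 41 gives x ≡ 41·40 = 1640 = 15·104 + 80 ≡ 80 (mod 104).
Check: φ(80) = 33·80 + 94 = 2734 = 26·104 + 30 ≡ 30 (mod 104).

80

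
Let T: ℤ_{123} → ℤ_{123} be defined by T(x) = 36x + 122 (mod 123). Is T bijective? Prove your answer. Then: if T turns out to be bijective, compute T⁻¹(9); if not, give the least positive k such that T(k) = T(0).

We have gcd(36, 123) = 3 > 1. Taking s = 0 and t = 41: T(0) = 122 and T(41) = 36·41 + 122 = 1598 ≡ 122 (mod 123).
So T(0) = T(41) while 0 ≠ 41, hence T is not injective, hence not bijective.
Since T is not bijective, we find the least positive k with T(k) = T(0): this means 36k ≡ 0 (mod 123), i.e. 123 ∣ 36k. Since gcd(36, 123) = 3, dividing through by 3 this holds exactly when 41 ∣ 12k, and as gcd(12, 41) = 1, exactly when 41 ∣ k.
The smallest positive such k is 41.

41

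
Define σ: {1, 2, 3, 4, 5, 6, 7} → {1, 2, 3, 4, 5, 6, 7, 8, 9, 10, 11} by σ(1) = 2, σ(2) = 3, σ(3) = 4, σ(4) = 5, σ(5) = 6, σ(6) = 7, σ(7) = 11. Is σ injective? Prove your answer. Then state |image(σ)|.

7

The values σ(1), …, σ(7) are 2, 3, 4, 5, 6, 7, 11 — all distinct.
So σ(a) = σ(b) only when a = b, and σ is injective.
The image of σ is {2, 3, 4, 5, 6, 7, 11}, which has 7 elements.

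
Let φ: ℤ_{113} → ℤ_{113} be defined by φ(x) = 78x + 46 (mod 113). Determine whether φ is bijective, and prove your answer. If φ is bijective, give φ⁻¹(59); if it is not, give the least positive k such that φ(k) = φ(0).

If φ(x_1) = φ(x_2), then 78x_1 ≡ 78x_2 (mod 113). Because gcd(78, 113) = 1, we may cancel 78 to get x_1 ≡ x_2 (mod 113).
We now compute 78⁻¹ mod 113 explicitly. Euclid's algorithm: 113 = 1·78 + 35, 78 = 2·35 + 8, 35 = 4·8 + 3, 8 = 2·3 + 2, 3 = 1·2 + 1; back-substituting gives 1 = 71·78 − 49·113, so 78⁻¹ ≡ 71 (mod 113).
For any y ∈ ℤ_{113}, x = 71(y − 46) mod 113 satisfies φ(x) = 78·71(y − 46) + 46 ≡ y (since 78·71 ≡ 1 mod 113). So every y has a preimage.
Therefore φ is bijective.
Since φ is bijective, we find φ⁻¹(59): we need 78x ≡ 59 − 46 ≡ 13 (mod 113). Using 78⁻¹ = 71: x ≡ 71·13 = 923 = 8·113 + 19, so x = 19.
Check: φ(19) = 78·19 + 46 = 1528 = 13·113 + 59 ≡ 59 (mod 113).

19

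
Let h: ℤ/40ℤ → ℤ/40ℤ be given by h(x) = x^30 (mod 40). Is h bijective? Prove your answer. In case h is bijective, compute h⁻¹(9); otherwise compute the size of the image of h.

h(4): Repeated squaring mod 40: 4^1 ≡ 4, 4^2 ≡ 4² = 16, 4^4 ≡ 16² = 256 ≡ 16, 4^8 ≡ 16² = 256 ≡ 16, 4^16 ≡ 16² = 256 ≡ 16. Since 30 = 16 + 8 + 4 + 2, 4^30 ≡ 16·16·16·16: 16·16 = 256 ≡ 16, then 16·16 = 256 ≡ 16, then 16·16 = 256 ≡ 16. So 4^30 ≡ 16 (mod 40).
h(6): Repeated squaring mod 40: 6^1 ≡ 6, 6^2 ≡ 6² = 36, 6^4 ≡ 36² = 1296 ≡ 16, 6^8 ≡ 16² = 256 ≡ 16, 6^16 ≡ 16² = 256 ≡ 16. Since 30 = 16 + 8 + 4 + 2, 6^30 ≡ 16·16·16·36: 16·16 = 256 ≡ 16, then 16·16 = 256 ≡ 16, then 16·36 = 576 ≡ 16. So 6^30 ≡ 16 (mod 40).
So h(4) = h(6) = 16 while 4 ≠ 6, therefore h is not injective, hence not bijective.
Since h is not bijective, we determine |image(h)|. Computing x^30 mod 40 for each x (by repeated squaring, reducing mod 40 at every step), the values h(0), h(1), …, h(39) are: 0, 1, 24, 9, 16, 25, 16, 9, 24, 1, 0, 1, 24, 9, 16, 25, 16, 9, 24, 1, 0, 1, 24, 9, 16, 25, 16, 9, 24, 1, 0, 1, 24, 9, 16, 25, 16, 9, 24, 1.
The distinct values are {0, 1, 9, 16, 24, 25}; there are 6 of them.

6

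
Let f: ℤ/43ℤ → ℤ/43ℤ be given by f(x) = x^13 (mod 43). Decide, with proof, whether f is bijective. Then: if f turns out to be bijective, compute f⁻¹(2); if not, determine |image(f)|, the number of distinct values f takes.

22

Since 43 is prime, the nonzero elements of ℤ/43ℤ form a cyclic group of order 42.
As gcd(13, 42) = 1, raising to the 13th power is a bijection on this group: if s^13 ≡ t^13 then (st^{−1})^13 = 1, and the only element of order dividing gcd(13, 42) = 1 is 1, so s = t.
With f(0) = 0 this makes f injective on all of ℤ/43ℤ, hence bijective (finite equal-size domain and codomain). In particular f is bijective.
Since f is bijective, we find the preimage of 2. The inverse of x ↦ x^13 on (ℤ/43ℤ)^× is x ↦ x^13, because 13·13 = 169 = 4·42 + 1 ≡ 1 (mod 42) and x^{42} = 1 for x ≠ 0 (Fermat). So f⁻¹(2) = 2^13 mod 43.
Repeated squaring mod 43: 2^1 ≡ 2, 2^2 ≡ 2² = 4, 2^4 ≡ 4² = 16, 2^8 ≡ 16² = 256 ≡ 41. Since 13 = 8 + 4 + 1, 2^13 ≡ 41·16·2: 41·16 = 656 ≡ 11, then 11·2 = 22. So 2^13 ≡ 22 (mod 43).
Hence f⁻¹(2) = 22.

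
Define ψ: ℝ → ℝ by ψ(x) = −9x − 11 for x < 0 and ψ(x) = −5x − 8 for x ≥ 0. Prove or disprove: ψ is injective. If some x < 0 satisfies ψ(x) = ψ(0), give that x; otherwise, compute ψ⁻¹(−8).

Both pieces are strictly decreasing (slopes −9 and −5), so each is injective on its own interval.
The left piece maps (−∞, 0) onto (−11, ∞); the right piece maps [0, ∞) onto (−∞, −8].
These images overlap. In particular ψ(0) = −8 (right piece), and solving −9x − 11 = −8 on the left piece gives x = −1/3 < 0.
So ψ(−1/3) = ψ(0) with −1/3 ≠ 0, and ψ is not injective. This x = −1/3 is the requested value below 0.

-1/3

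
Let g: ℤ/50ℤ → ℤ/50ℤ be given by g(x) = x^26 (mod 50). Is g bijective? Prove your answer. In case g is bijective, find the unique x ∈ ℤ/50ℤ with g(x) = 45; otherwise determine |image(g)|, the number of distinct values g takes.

22

g(0) = 0^26 = 0.
g(10): Repeated squaring mod 50: 10^1 ≡ 10, 10^2 ≡ 10² = 100 ≡ 0, 10^4 ≡ 0² = 0, 10^8 ≡ 0² = 0, 10^16 ≡ 0² = 0. Since 26 = 16 + 8 + 2, 10^26 ≡ 0·0·0: 0·0 = 0, then 0·0 = 0. So 10^26 ≡ 0 (mod 50).
So g(0) = g(10) = 0 while 0 ≠ 10, thus g is not injective, hence not bijective.
Since g is not bijective, we determine |image(g)|. Computing x^26 mod 50 for each x (by repeated squaring, reducing mod 50 at every step), the values g(0), g(1), …, g(49) are: 0, 1, 14, 29, 46, 25, 6, 49, 44, 41, 0, 11, 34, 9, 36, 25, 16, 19, 24, 31, 0, 21, 4, 39, 26, 25, 26, 39, 4, 21, 0, 31, 24, 19, 16, 25, 36, 9, 34, 11, 0, 41, 44, 49, 6, 25, 46, 29, 14, 1.
The distinct values are {0, 1, 4, 6, 9, 11, 14, 16, 19, 21, 24, 25, 26, 29, 31, 34, 36, 39, 41, 44, 46, 49}; there are 22 of them.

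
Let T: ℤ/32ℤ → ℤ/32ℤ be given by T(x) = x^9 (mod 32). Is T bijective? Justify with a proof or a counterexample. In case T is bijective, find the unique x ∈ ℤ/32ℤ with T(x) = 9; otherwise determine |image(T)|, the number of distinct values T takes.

17

T(0) = 0^9 = 0.
T(2): Repeated squaring mod 32: 2^1 ≡ 2, 2^2 ≡ 2² = 4, 2^4 ≡ 4² = 16, 2^8 ≡ 16² = 256 ≡ 0. Since 9 = 8 + 1, 2^9 ≡ 0·2: 0·2 = 0. So 2^9 ≡ 0 (mod 32).
So T(0) = T(2) = 0 while 0 ≠ 2, so T is not injective, hence not bijective.
Since T is not bijective, we determine |image(T)|. Computing x^9 mod 32 for each x (by repeated squaring, reducing mod 32 at every step), the values T(0), T(1), …, T(31) are: 0, 1, 0, 3, 0, 5, 0, 7, 0, 9, 0, 11, 0, 13, 0, 15, 0, 17, 0, 19, 0, 21, 0, 23, 0, 25, 0, 27, 0, 29, 0, 31.
The distinct values are {0, 1, 3, 5, 7, 9, 11, 13, 15, 17, 19, 21, 23, 25, 27, 29, 31}; there are 17 of them.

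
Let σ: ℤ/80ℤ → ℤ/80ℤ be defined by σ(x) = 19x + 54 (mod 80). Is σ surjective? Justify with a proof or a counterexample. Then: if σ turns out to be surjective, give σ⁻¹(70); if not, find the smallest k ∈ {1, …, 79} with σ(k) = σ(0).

Recall that σ is surjective if every y in the codomain equals σ(x) for some x in the domain.
Since gcd(19, 80) = 1, 19 is invertible modulo 80. Euclid's algorithm: 80 = 4·19 + 4, 19 = 4·4 + 3, 4 = 1·3 + 1; back-substituting gives 1 = 59·19 − 14·80, so 19⁻¹ ≡ 59 (mod 80).
Then y ↦ 59(y − 54) is a two-sided inverse to σ, so every y ∈ ℤ/80ℤ has a preimage.
Thus σ is surjective.
Since σ is surjective, we find σ⁻¹(70): we need 19x ≡ 70 − 54 ≡ 16 (mod 80). Using 19⁻¹ = 59: x ≡ 59·16 = 944 = 11·80 + 64, so x = 64.
Check: σ(64) = 19·64 + 54 = 1270 = 15·80 + 70 ≡ 70 (mod 80).

64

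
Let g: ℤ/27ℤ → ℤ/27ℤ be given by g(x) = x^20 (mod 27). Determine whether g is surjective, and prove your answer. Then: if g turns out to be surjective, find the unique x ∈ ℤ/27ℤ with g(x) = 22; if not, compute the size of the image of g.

10

g(0) = 0^20 = 0.
g(3): Repeated squaring mod 27: 3^1 ≡ 3, 3^2 ≡ 3² = 9, 3^4 ≡ 9² = 81 ≡ 0, 3^8 ≡ 0² = 0, 3^16 ≡ 0² = 0. Since 20 = 16 + 4, 3^20 ≡ 0·0: 0·0 = 0. So 3^20 ≡ 0 (mod 27).
So g(0) = g(3) = 0 while 0 ≠ 3, therefore g is not injective.
A non-injective map from the 27-element set ℤ/27ℤ to itself takes at most 26 distinct values, so it cannot be surjective. Therefore g is not surjective.
Since g is not surjective, we determine |image(g)|. Computing x^20 mod 27 for each x (by repeated squaring, reducing mod 27 at every step), the values g(0), g(1), …, g(26) are: 0, 1, 4, 0, 16, 25, 0, 22, 10, 0, 19, 13, 0, 7, 7, 0, 13, 19, 0, 10, 22, 0, 25, 16, 0, 4, 1.
The distinct values are {0, 1, 4, 7, 10, 13, 16, 19, 22, 25}; there are 10 of them.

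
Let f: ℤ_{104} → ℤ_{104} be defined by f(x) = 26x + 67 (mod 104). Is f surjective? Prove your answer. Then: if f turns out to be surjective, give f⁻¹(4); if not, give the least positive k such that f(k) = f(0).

4

Recall that surjectivity means every element of the codomain has a preimage under f.
Since gcd(26, 104) = 26, we have 26x ≡ 0 (mod 26) for all x, so f(x) ≡ 15 (mod 26).
But 0 ≢ 15 (mod 26), so 0 ∈ ℤ_{104} has no preimage. So f is not surjective.
Since f is not surjective, we find the least positive k with f(k) = f(0): this means 26k ≡ 0 (mod 104), i.e. 104 ∣ 26k. Since gcd(26, 104) = 26, dividing through by 26 this holds exactly when 4 ∣ k.
The smallest positive such k is 4.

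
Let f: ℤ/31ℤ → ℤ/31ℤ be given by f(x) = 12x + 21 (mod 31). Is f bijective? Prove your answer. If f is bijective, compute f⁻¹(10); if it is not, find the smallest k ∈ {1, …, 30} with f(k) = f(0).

12

If f(x_1) = f(x_2), then 12x_1 ≡ 12x_2 (mod 31). Because gcd(12, 31) = 1, we may cancel 12 to get x_1 ≡ x_2 (mod 31).
We now compute 12⁻¹ mod 31 explicitly. Euclid's algorithm: 31 = 2·12 + 7, 12 = 1·7 + 5, 7 = 1·5 + 2, 5 = 2·2 + 1; back-substituting gives 1 = 13·12 − 5·31, so 12⁻¹ ≡ 13 (mod 31).
Then y ↦ 13(y − 21) is a two-sided inverse to f, so every y ∈ ℤ/31ℤ has a preimage.
So f is bijective.
Since f is bijective, we compute f⁻¹(10): solve 12x + 21 ≡ 10 (mod 31), i.e. 12x ≡ 20 (mod 31).
Multiplying by 12⁻¹ = 13 gives x ≡ 13·20 = 260 = 8·31 + 12 ≡ 12 (mod 31).
Check: f(12) = 12·12 + 21 = 165 = 5·31 + 10 ≡ 10 (mod 31).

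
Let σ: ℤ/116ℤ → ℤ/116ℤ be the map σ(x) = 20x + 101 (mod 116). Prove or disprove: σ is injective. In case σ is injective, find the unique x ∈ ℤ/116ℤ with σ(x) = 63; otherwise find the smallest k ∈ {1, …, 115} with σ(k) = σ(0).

29

Recall: injectivity means: for all u, v in the domain, σ(u) = σ(v) implies u = v.
We have gcd(20, 116) = 4 > 1. Taking u = 0 and v = 29: σ(0) = 101 and σ(29) = 20·29 + 101 = 681 ≡ 101 (mod 116).
So σ(0) = σ(29) while 0 ≠ 29, thus σ is not injective.
Since σ is not injective, we find the least positive k with σ(k) = σ(0): this means 20k ≡ 0 (mod 116), i.e. 116 ∣ 20k. Since gcd(20, 116) = 4, dividing through by 4 this holds exactly when 29 ∣ 5k, and as gcd(5, 29) = 1, exactly when 29 ∣ k.
The smallest positive such k is 29.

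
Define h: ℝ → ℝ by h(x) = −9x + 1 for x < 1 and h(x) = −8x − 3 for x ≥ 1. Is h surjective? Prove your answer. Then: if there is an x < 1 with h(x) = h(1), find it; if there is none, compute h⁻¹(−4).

Both pieces are strictly decreasing (slopes −9 and −8), so each is injective on its own interval.
The left piece maps (−∞, 1) onto (−8, ∞); the right piece maps [1, ∞) onto (−∞, −11].
The union (−8, ∞) ∪ (−∞, −11] omits the interval between −8 and −11; in particular −8 has no preimage. So h is not surjective.
Because the two images are disjoint, no x < 1 has h(x) = h(1), so we compute h⁻¹(−4): −4 lies in (−8, ∞), so solve −9x + 1 = −4: x = (−4 − 1)/(−9) = 5/9.

5/9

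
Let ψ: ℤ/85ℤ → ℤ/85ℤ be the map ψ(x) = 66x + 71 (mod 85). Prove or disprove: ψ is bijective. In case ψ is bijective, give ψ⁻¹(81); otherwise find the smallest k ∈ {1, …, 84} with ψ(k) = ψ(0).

By definition, ψ is injective when ψ(u) = ψ(v) forces u = v.
Suppose ψ(u) = ψ(v) in ℤ/85ℤ. Then 66u + 71 ≡ 66v + 71 (mod 85), therefore 66(u − v) ≡ 0 (mod 85).
Since gcd(66, 85) = 1, 66 is invertible modulo 85, hence u − v ≡ 0 (mod 85), i.e. u = v.
We now compute 66⁻¹ mod 85 explicitly. Euclid's algorithm: 85 = 1·66 + 19, 66 = 3·19 + 9, 19 = 2·9 + 1; back-substituting gives 1 = 76·66 − 59·85, so 66⁻¹ ≡ 76 (mod 85).
Then y ↦ 76(y − 71) is a two-sided inverse to ψ, so every y ∈ ℤ/85ℤ has a preimage.
So ψ is bijective.
Since ψ is bijective, we find ψ⁻¹(81): we need 66x ≡ 81 − 71 ≡ 10 (mod 85). Using 66⁻¹ = 76: x ≡ 76·10 = 760 = 8·85 + 80, so x = 80.
Check: ψ(80) = 66·80 + 71 = 5351 = 62·85 + 81 ≡ 81 (mod 85).

80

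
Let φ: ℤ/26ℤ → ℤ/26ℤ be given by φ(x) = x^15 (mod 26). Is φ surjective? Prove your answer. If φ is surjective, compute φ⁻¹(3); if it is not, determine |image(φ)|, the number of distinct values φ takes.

10

φ(1) = 1^15 = 1.
φ(3): Repeated squaring mod 26: 3^1 ≡ 3, 3^2 ≡ 3² = 9, 3^4 ≡ 9² = 81 ≡ 3, 3^8 ≡ 3² = 9. Since 15 = 8 + 4 + 2 + 1, 3^15 ≡ 9·3·9·3: 9·3 = 27 ≡ 1, then 1·9 = 9, then 9·3 = 27 ≡ 1. So 3^15 ≡ 1 (mod 26).
So φ(1) = φ(3) = 1 while 1 ≠ 3, therefore φ is not injective.
A non-injective map from the 26-element set ℤ/26ℤ to itself takes at most 25 distinct values, so it cannot be surjective. Thus φ is not surjective.
Since φ is not surjective, we determine |image(φ)|. Computing x^15 mod 26 for each x (by repeated squaring, reducing mod 26 at every step), the values φ(0), φ(1), …, φ(25) are: 0, 1, 8, 1, 12, 21, 8, 5, 18, 1, 12, 5, 12, 13, 14, 21, 14, 25, 8, 21, 18, 5, 14, 25, 18, 25.
The distinct values are {0, 1, 5, 8, 12, 13, 14, 18, 21, 25}; there are 10 of them.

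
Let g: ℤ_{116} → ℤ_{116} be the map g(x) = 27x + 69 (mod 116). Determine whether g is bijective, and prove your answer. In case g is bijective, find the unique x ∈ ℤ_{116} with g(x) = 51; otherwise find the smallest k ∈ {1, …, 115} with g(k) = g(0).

38

Recall: g is injective if g(a) = g(b) implies a = b.
Suppose g(a) = g(b) in ℤ_{116}. Then 27a + 69 ≡ 27b + 69 (mod 116), therefore 27(a − b) ≡ 0 (mod 116).
Since gcd(27, 116) = 1, 27 is invertible modulo 116, so a − b ≡ 0 (mod 116), i.e. a = b.
We now compute 27⁻¹ mod 116 explicitly. Euclid's algorithm: 116 = 4·27 + 8, 27 = 3·8 + 3, 8 = 2·3 + 2, 3 = 1·2 + 1; back-substituting gives 1 = 43·27 − 10·116, so 27⁻¹ ≡ 43 (mod 116).
Then y ↦ 43(y − 69) is a two-sided inverse to g, so every y ∈ ℤ_{116} has a preimage.
So g is bijective.
Since g is bijective, we compute g⁻¹(51): solve 27x + 69 ≡ 51 (mod 116), i.e. 27x ≡ 98 (mod 116).
Multiplying by 27⁻¹ = 43 gives x ≡ 43·98 = 4214 = 36·116 + 38 ≡ 38 (mod 116).
Check: g(38) = 27·38 + 69 = 1095 = 9·116 + 51 ≡ 51 (mod 116).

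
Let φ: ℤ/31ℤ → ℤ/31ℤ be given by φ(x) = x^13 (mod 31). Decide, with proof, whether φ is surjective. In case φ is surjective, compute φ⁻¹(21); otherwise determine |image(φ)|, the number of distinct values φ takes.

11

Since 31 is prime, the nonzero elements of ℤ/31ℤ form a cyclic group of order 30.
As gcd(13, 30) = 1, raising to the 13th power is a bijection on this group: if s^13 ≡ t^13 then (st^{−1})^13 = 1, and the only element of order dividing gcd(13, 30) = 1 is 1, so s = t.
With φ(0) = 0 this makes φ injective on all of ℤ/31ℤ, hence bijective (finite equal-size domain and codomain). In particular φ is surjective.
Since φ is surjective, we find the preimage of 21. The inverse of x ↦ x^13 on (ℤ/31ℤ)^× is x ↦ x^7, because 13·7 = 91 = 3·30 + 1 ≡ 1 (mod 30) and x^{30} = 1 for x ≠ 0 (Fermat). So φ⁻¹(21) = 21^7 mod 31.
Repeated squaring mod 31: 21^1 ≡ 21, 21^2 ≡ 21² = 441 ≡ 7, 21^4 ≡ 7² = 49 ≡ 18. Since 7 = 4 + 2 + 1, 21^7 ≡ 18·7·21: 18·7 = 126 ≡ 2, then 2·21 = 42 ≡ 11. So 21^7 ≡ 11 (mod 31).
Hence φ⁻¹(21) = 11.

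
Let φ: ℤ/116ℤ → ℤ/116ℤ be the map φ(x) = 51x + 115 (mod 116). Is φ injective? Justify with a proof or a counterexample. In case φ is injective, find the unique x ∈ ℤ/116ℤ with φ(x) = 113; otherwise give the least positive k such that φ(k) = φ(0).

50

Suppose φ(s) = φ(t) in ℤ/116ℤ. Then 51s + 115 ≡ 51t + 115 (mod 116), therefore 51(s − t) ≡ 0 (mod 116).
Since gcd(51, 116) = 1, 51 is invertible modulo 116, therefore s − t ≡ 0 (mod 116), i.e. s = t.
Thus φ is injective.
We now compute 51⁻¹ mod 116 explicitly. Euclid's algorithm: 116 = 2·51 + 14, 51 = 3·14 + 9, 14 = 1·9 + 5, 9 = 1·5 + 4, 5 = 1·4 + 1; back-substituting gives 1 = 91·51 − 40·116, so 51⁻¹ ≡ 91 (mod 116).
Since φ is injective, we find φ⁻¹(113): we need 51x ≡ 113 − 115 ≡ 114 (mod 116). Using 51⁻¹ = 91: x ≡ 91·114 = 10374 = 89·116 + 50, so x = 50.
Check: φ(50) = 51·50 + 115 = 2665 = 22·116 + 113 ≡ 113 (mod 116).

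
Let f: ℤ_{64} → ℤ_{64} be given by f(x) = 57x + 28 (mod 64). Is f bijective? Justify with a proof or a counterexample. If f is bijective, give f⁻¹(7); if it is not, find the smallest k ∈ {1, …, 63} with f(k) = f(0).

3

If f(a) = f(b), then 57a ≡ 57b (mod 64). Because gcd(57, 64) = 1, we may cancel 57 to get a ≡ b (mod 64).
We now compute 57⁻¹ mod 64 explicitly. Euclid's algorithm: 64 = 1·57 + 7, 57 = 8·7 + 1; back-substituting gives 1 = 9·57 − 8·64, so 57⁻¹ ≡ 9 (mod 64).
Then y ↦ 9(y − 28) is a two-sided inverse to f, so every y ∈ ℤ_{64} has a preimage.
Therefore f is bijective.
Since f is bijective, we compute f⁻¹(7): solve 57x + 28 ≡ 7 (mod 64), i.e. 57x ≡ 43 (mod 64).
Multiplying by 57⁻¹ = 9 gives x ≡ 9·43 = 387 = 6·64 + 3 ≡ 3 (mod 64).
Check: f(3) = 57·3 + 28 = 199 = 3·64 + 7 ≡ 7 (mod 64).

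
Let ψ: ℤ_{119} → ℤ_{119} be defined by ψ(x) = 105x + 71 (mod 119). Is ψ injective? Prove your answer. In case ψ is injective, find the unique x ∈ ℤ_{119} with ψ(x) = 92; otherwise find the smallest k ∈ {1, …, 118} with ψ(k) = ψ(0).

17

By definition, injectivity means: for all a, b in the domain, ψ(a) = ψ(b) implies a = b.
We have gcd(105, 119) = 7 > 1. Taking a = 0 and b = 17: ψ(0) = 71 and ψ(17) = 105·17 + 71 = 1856 ≡ 71 (mod 119).
So ψ(0) = ψ(17) while 0 ≠ 17, therefore ψ is not injective.
Since ψ is not injective, we find the least positive k with ψ(k) = ψ(0): this means 105k ≡ 0 (mod 119), i.e. 119 ∣ 105k. Since gcd(105, 119) = 7, dividing through by 7 this holds exactly when 17 ∣ 15k, and as gcd(15, 17) = 1, exactly when 17 ∣ k.
The smallest positive such k is 17.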